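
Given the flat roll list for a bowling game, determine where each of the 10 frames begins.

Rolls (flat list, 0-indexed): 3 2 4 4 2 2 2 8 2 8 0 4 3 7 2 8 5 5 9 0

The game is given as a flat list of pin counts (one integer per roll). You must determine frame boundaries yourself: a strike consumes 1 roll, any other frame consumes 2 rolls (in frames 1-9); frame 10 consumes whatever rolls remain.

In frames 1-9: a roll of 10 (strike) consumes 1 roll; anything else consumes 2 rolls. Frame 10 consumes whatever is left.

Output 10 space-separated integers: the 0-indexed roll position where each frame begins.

Answer: 0 2 4 6 8 10 12 14 16 18

Derivation:
Frame 1 starts at roll index 0: rolls=3,2 (sum=5), consumes 2 rolls
Frame 2 starts at roll index 2: rolls=4,4 (sum=8), consumes 2 rolls
Frame 3 starts at roll index 4: rolls=2,2 (sum=4), consumes 2 rolls
Frame 4 starts at roll index 6: rolls=2,8 (sum=10), consumes 2 rolls
Frame 5 starts at roll index 8: rolls=2,8 (sum=10), consumes 2 rolls
Frame 6 starts at roll index 10: rolls=0,4 (sum=4), consumes 2 rolls
Frame 7 starts at roll index 12: rolls=3,7 (sum=10), consumes 2 rolls
Frame 8 starts at roll index 14: rolls=2,8 (sum=10), consumes 2 rolls
Frame 9 starts at roll index 16: rolls=5,5 (sum=10), consumes 2 rolls
Frame 10 starts at roll index 18: 2 remaining rolls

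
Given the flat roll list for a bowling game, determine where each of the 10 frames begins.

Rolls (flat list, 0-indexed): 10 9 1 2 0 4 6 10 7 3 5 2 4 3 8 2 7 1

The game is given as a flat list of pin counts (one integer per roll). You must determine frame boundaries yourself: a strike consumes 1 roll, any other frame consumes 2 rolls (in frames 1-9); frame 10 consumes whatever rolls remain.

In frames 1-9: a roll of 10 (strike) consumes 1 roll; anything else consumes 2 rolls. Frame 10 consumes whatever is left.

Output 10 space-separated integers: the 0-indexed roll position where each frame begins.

Frame 1 starts at roll index 0: roll=10 (strike), consumes 1 roll
Frame 2 starts at roll index 1: rolls=9,1 (sum=10), consumes 2 rolls
Frame 3 starts at roll index 3: rolls=2,0 (sum=2), consumes 2 rolls
Frame 4 starts at roll index 5: rolls=4,6 (sum=10), consumes 2 rolls
Frame 5 starts at roll index 7: roll=10 (strike), consumes 1 roll
Frame 6 starts at roll index 8: rolls=7,3 (sum=10), consumes 2 rolls
Frame 7 starts at roll index 10: rolls=5,2 (sum=7), consumes 2 rolls
Frame 8 starts at roll index 12: rolls=4,3 (sum=7), consumes 2 rolls
Frame 9 starts at roll index 14: rolls=8,2 (sum=10), consumes 2 rolls
Frame 10 starts at roll index 16: 2 remaining rolls

Answer: 0 1 3 5 7 8 10 12 14 16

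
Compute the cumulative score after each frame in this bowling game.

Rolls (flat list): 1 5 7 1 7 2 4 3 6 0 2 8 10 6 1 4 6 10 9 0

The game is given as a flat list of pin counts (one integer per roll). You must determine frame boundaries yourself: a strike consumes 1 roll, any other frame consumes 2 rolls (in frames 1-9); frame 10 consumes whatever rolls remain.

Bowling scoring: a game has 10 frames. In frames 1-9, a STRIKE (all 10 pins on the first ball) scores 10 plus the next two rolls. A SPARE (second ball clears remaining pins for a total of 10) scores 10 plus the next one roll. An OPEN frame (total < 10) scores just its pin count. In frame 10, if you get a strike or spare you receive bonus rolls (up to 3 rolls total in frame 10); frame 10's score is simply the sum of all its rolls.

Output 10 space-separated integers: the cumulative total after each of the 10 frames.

Answer: 6 14 23 30 36 56 73 80 100 119

Derivation:
Frame 1: OPEN (1+5=6). Cumulative: 6
Frame 2: OPEN (7+1=8). Cumulative: 14
Frame 3: OPEN (7+2=9). Cumulative: 23
Frame 4: OPEN (4+3=7). Cumulative: 30
Frame 5: OPEN (6+0=6). Cumulative: 36
Frame 6: SPARE (2+8=10). 10 + next roll (10) = 20. Cumulative: 56
Frame 7: STRIKE. 10 + next two rolls (6+1) = 17. Cumulative: 73
Frame 8: OPEN (6+1=7). Cumulative: 80
Frame 9: SPARE (4+6=10). 10 + next roll (10) = 20. Cumulative: 100
Frame 10: STRIKE. Sum of all frame-10 rolls (10+9+0) = 19. Cumulative: 119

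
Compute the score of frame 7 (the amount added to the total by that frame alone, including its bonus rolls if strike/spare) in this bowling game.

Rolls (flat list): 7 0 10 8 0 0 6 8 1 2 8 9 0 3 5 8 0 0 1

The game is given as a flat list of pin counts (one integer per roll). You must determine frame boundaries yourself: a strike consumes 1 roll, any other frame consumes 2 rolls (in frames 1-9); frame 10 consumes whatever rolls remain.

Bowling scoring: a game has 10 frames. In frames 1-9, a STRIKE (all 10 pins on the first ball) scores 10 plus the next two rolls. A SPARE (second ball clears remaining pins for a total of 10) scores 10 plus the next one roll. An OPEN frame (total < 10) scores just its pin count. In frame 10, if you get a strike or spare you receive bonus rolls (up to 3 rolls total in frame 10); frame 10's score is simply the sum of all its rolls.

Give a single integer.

Frame 1: OPEN (7+0=7). Cumulative: 7
Frame 2: STRIKE. 10 + next two rolls (8+0) = 18. Cumulative: 25
Frame 3: OPEN (8+0=8). Cumulative: 33
Frame 4: OPEN (0+6=6). Cumulative: 39
Frame 5: OPEN (8+1=9). Cumulative: 48
Frame 6: SPARE (2+8=10). 10 + next roll (9) = 19. Cumulative: 67
Frame 7: OPEN (9+0=9). Cumulative: 76
Frame 8: OPEN (3+5=8). Cumulative: 84
Frame 9: OPEN (8+0=8). Cumulative: 92

Answer: 9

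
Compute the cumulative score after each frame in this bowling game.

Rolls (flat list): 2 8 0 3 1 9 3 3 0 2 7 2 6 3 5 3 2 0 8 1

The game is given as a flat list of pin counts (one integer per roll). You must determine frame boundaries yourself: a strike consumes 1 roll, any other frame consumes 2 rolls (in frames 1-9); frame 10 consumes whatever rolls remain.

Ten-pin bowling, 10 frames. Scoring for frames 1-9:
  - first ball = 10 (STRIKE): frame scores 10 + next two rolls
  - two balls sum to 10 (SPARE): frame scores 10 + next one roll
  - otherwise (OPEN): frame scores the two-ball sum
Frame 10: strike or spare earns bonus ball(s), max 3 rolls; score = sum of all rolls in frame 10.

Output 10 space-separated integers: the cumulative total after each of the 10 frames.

Frame 1: SPARE (2+8=10). 10 + next roll (0) = 10. Cumulative: 10
Frame 2: OPEN (0+3=3). Cumulative: 13
Frame 3: SPARE (1+9=10). 10 + next roll (3) = 13. Cumulative: 26
Frame 4: OPEN (3+3=6). Cumulative: 32
Frame 5: OPEN (0+2=2). Cumulative: 34
Frame 6: OPEN (7+2=9). Cumulative: 43
Frame 7: OPEN (6+3=9). Cumulative: 52
Frame 8: OPEN (5+3=8). Cumulative: 60
Frame 9: OPEN (2+0=2). Cumulative: 62
Frame 10: OPEN. Sum of all frame-10 rolls (8+1) = 9. Cumulative: 71

Answer: 10 13 26 32 34 43 52 60 62 71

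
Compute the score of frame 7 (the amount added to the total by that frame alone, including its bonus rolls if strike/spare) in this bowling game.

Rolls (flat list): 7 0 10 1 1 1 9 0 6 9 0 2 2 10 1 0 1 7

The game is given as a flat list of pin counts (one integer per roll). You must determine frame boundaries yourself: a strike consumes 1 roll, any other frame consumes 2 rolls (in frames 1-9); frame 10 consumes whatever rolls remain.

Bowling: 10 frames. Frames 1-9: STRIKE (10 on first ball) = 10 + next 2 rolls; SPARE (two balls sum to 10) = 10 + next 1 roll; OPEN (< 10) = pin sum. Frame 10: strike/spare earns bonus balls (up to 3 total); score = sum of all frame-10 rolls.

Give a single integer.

Answer: 4

Derivation:
Frame 1: OPEN (7+0=7). Cumulative: 7
Frame 2: STRIKE. 10 + next two rolls (1+1) = 12. Cumulative: 19
Frame 3: OPEN (1+1=2). Cumulative: 21
Frame 4: SPARE (1+9=10). 10 + next roll (0) = 10. Cumulative: 31
Frame 5: OPEN (0+6=6). Cumulative: 37
Frame 6: OPEN (9+0=9). Cumulative: 46
Frame 7: OPEN (2+2=4). Cumulative: 50
Frame 8: STRIKE. 10 + next two rolls (1+0) = 11. Cumulative: 61
Frame 9: OPEN (1+0=1). Cumulative: 62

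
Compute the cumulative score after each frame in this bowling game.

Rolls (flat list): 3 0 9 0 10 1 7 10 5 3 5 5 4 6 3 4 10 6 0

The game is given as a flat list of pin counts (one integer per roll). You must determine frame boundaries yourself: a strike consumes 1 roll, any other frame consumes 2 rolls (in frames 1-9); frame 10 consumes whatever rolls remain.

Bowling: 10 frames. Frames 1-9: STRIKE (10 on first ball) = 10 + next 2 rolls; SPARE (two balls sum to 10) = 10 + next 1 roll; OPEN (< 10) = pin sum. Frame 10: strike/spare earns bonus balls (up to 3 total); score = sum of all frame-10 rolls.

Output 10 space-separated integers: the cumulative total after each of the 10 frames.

Answer: 3 12 30 38 56 64 78 91 98 114

Derivation:
Frame 1: OPEN (3+0=3). Cumulative: 3
Frame 2: OPEN (9+0=9). Cumulative: 12
Frame 3: STRIKE. 10 + next two rolls (1+7) = 18. Cumulative: 30
Frame 4: OPEN (1+7=8). Cumulative: 38
Frame 5: STRIKE. 10 + next two rolls (5+3) = 18. Cumulative: 56
Frame 6: OPEN (5+3=8). Cumulative: 64
Frame 7: SPARE (5+5=10). 10 + next roll (4) = 14. Cumulative: 78
Frame 8: SPARE (4+6=10). 10 + next roll (3) = 13. Cumulative: 91
Frame 9: OPEN (3+4=7). Cumulative: 98
Frame 10: STRIKE. Sum of all frame-10 rolls (10+6+0) = 16. Cumulative: 114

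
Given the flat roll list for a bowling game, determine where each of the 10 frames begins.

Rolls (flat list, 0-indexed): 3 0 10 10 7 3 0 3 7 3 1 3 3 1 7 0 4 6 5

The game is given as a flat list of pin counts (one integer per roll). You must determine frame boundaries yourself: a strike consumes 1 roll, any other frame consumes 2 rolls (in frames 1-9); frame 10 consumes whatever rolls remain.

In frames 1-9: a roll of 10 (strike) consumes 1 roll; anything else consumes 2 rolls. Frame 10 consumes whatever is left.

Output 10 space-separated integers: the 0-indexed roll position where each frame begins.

Frame 1 starts at roll index 0: rolls=3,0 (sum=3), consumes 2 rolls
Frame 2 starts at roll index 2: roll=10 (strike), consumes 1 roll
Frame 3 starts at roll index 3: roll=10 (strike), consumes 1 roll
Frame 4 starts at roll index 4: rolls=7,3 (sum=10), consumes 2 rolls
Frame 5 starts at roll index 6: rolls=0,3 (sum=3), consumes 2 rolls
Frame 6 starts at roll index 8: rolls=7,3 (sum=10), consumes 2 rolls
Frame 7 starts at roll index 10: rolls=1,3 (sum=4), consumes 2 rolls
Frame 8 starts at roll index 12: rolls=3,1 (sum=4), consumes 2 rolls
Frame 9 starts at roll index 14: rolls=7,0 (sum=7), consumes 2 rolls
Frame 10 starts at roll index 16: 3 remaining rolls

Answer: 0 2 3 4 6 8 10 12 14 16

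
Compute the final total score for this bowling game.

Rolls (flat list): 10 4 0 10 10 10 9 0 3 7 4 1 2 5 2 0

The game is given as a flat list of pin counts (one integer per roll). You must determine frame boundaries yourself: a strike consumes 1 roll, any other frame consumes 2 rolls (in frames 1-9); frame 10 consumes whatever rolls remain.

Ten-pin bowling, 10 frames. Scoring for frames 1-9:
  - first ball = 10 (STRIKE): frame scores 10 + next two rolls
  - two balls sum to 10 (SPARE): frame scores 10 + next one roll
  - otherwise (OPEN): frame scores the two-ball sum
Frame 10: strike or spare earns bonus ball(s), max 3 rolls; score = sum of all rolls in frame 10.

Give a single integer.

Answer: 133

Derivation:
Frame 1: STRIKE. 10 + next two rolls (4+0) = 14. Cumulative: 14
Frame 2: OPEN (4+0=4). Cumulative: 18
Frame 3: STRIKE. 10 + next two rolls (10+10) = 30. Cumulative: 48
Frame 4: STRIKE. 10 + next two rolls (10+9) = 29. Cumulative: 77
Frame 5: STRIKE. 10 + next two rolls (9+0) = 19. Cumulative: 96
Frame 6: OPEN (9+0=9). Cumulative: 105
Frame 7: SPARE (3+7=10). 10 + next roll (4) = 14. Cumulative: 119
Frame 8: OPEN (4+1=5). Cumulative: 124
Frame 9: OPEN (2+5=7). Cumulative: 131
Frame 10: OPEN. Sum of all frame-10 rolls (2+0) = 2. Cumulative: 133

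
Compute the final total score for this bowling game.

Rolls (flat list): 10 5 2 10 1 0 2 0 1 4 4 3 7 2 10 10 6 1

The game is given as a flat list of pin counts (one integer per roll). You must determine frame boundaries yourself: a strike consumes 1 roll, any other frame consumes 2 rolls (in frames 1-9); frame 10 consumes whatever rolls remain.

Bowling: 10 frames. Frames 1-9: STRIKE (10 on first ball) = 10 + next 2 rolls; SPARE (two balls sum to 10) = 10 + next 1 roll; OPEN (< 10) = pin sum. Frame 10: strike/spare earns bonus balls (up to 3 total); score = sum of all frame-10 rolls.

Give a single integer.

Frame 1: STRIKE. 10 + next two rolls (5+2) = 17. Cumulative: 17
Frame 2: OPEN (5+2=7). Cumulative: 24
Frame 3: STRIKE. 10 + next two rolls (1+0) = 11. Cumulative: 35
Frame 4: OPEN (1+0=1). Cumulative: 36
Frame 5: OPEN (2+0=2). Cumulative: 38
Frame 6: OPEN (1+4=5). Cumulative: 43
Frame 7: OPEN (4+3=7). Cumulative: 50
Frame 8: OPEN (7+2=9). Cumulative: 59
Frame 9: STRIKE. 10 + next two rolls (10+6) = 26. Cumulative: 85
Frame 10: STRIKE. Sum of all frame-10 rolls (10+6+1) = 17. Cumulative: 102

Answer: 102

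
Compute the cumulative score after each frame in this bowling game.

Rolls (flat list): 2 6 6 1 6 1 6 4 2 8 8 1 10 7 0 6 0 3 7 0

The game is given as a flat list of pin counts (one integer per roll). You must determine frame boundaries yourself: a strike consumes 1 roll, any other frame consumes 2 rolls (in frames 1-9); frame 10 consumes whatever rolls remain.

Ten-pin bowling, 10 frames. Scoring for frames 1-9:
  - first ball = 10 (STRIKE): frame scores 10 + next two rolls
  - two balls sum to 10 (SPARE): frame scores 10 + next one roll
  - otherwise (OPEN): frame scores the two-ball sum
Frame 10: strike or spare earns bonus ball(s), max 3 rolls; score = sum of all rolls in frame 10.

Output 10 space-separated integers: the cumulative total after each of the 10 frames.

Frame 1: OPEN (2+6=8). Cumulative: 8
Frame 2: OPEN (6+1=7). Cumulative: 15
Frame 3: OPEN (6+1=7). Cumulative: 22
Frame 4: SPARE (6+4=10). 10 + next roll (2) = 12. Cumulative: 34
Frame 5: SPARE (2+8=10). 10 + next roll (8) = 18. Cumulative: 52
Frame 6: OPEN (8+1=9). Cumulative: 61
Frame 7: STRIKE. 10 + next two rolls (7+0) = 17. Cumulative: 78
Frame 8: OPEN (7+0=7). Cumulative: 85
Frame 9: OPEN (6+0=6). Cumulative: 91
Frame 10: SPARE. Sum of all frame-10 rolls (3+7+0) = 10. Cumulative: 101

Answer: 8 15 22 34 52 61 78 85 91 101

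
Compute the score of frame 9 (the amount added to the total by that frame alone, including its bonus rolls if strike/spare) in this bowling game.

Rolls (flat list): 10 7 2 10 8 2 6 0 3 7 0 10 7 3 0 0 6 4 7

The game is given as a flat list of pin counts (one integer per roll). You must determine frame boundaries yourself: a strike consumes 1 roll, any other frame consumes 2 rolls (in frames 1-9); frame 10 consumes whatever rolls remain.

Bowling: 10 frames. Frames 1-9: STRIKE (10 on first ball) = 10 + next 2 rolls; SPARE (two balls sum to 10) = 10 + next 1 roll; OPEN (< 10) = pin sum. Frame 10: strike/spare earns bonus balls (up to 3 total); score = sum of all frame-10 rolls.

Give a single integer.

Answer: 0

Derivation:
Frame 1: STRIKE. 10 + next two rolls (7+2) = 19. Cumulative: 19
Frame 2: OPEN (7+2=9). Cumulative: 28
Frame 3: STRIKE. 10 + next two rolls (8+2) = 20. Cumulative: 48
Frame 4: SPARE (8+2=10). 10 + next roll (6) = 16. Cumulative: 64
Frame 5: OPEN (6+0=6). Cumulative: 70
Frame 6: SPARE (3+7=10). 10 + next roll (0) = 10. Cumulative: 80
Frame 7: SPARE (0+10=10). 10 + next roll (7) = 17. Cumulative: 97
Frame 8: SPARE (7+3=10). 10 + next roll (0) = 10. Cumulative: 107
Frame 9: OPEN (0+0=0). Cumulative: 107
Frame 10: SPARE. Sum of all frame-10 rolls (6+4+7) = 17. Cumulative: 124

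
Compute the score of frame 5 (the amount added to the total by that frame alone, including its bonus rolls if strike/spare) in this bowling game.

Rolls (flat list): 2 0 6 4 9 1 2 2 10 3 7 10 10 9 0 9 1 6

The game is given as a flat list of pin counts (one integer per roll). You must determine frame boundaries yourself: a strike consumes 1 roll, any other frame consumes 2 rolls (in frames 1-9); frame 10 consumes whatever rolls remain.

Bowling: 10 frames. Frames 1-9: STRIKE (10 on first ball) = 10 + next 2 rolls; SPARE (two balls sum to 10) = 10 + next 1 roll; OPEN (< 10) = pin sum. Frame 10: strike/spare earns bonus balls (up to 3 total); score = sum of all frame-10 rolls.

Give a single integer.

Frame 1: OPEN (2+0=2). Cumulative: 2
Frame 2: SPARE (6+4=10). 10 + next roll (9) = 19. Cumulative: 21
Frame 3: SPARE (9+1=10). 10 + next roll (2) = 12. Cumulative: 33
Frame 4: OPEN (2+2=4). Cumulative: 37
Frame 5: STRIKE. 10 + next two rolls (3+7) = 20. Cumulative: 57
Frame 6: SPARE (3+7=10). 10 + next roll (10) = 20. Cumulative: 77
Frame 7: STRIKE. 10 + next two rolls (10+9) = 29. Cumulative: 106

Answer: 20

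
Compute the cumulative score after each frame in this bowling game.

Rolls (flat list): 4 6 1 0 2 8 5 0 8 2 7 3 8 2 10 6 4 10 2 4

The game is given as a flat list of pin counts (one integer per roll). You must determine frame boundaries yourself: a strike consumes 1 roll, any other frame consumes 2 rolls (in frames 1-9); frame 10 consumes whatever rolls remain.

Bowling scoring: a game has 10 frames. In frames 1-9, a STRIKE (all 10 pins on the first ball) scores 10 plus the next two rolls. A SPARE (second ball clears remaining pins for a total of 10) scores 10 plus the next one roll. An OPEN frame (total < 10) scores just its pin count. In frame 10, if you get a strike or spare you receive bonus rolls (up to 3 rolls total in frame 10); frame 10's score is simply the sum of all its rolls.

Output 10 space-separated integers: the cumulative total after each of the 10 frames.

Frame 1: SPARE (4+6=10). 10 + next roll (1) = 11. Cumulative: 11
Frame 2: OPEN (1+0=1). Cumulative: 12
Frame 3: SPARE (2+8=10). 10 + next roll (5) = 15. Cumulative: 27
Frame 4: OPEN (5+0=5). Cumulative: 32
Frame 5: SPARE (8+2=10). 10 + next roll (7) = 17. Cumulative: 49
Frame 6: SPARE (7+3=10). 10 + next roll (8) = 18. Cumulative: 67
Frame 7: SPARE (8+2=10). 10 + next roll (10) = 20. Cumulative: 87
Frame 8: STRIKE. 10 + next two rolls (6+4) = 20. Cumulative: 107
Frame 9: SPARE (6+4=10). 10 + next roll (10) = 20. Cumulative: 127
Frame 10: STRIKE. Sum of all frame-10 rolls (10+2+4) = 16. Cumulative: 143

Answer: 11 12 27 32 49 67 87 107 127 143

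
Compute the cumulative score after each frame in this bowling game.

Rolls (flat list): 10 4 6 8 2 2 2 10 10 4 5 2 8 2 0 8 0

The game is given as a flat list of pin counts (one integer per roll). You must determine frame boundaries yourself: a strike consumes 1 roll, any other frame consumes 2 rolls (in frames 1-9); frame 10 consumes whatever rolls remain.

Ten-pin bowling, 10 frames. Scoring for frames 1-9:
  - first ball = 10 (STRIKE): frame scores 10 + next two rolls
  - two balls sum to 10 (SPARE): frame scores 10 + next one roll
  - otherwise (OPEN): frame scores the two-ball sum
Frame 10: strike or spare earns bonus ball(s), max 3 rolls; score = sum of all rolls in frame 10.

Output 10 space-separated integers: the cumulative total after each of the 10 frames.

Frame 1: STRIKE. 10 + next two rolls (4+6) = 20. Cumulative: 20
Frame 2: SPARE (4+6=10). 10 + next roll (8) = 18. Cumulative: 38
Frame 3: SPARE (8+2=10). 10 + next roll (2) = 12. Cumulative: 50
Frame 4: OPEN (2+2=4). Cumulative: 54
Frame 5: STRIKE. 10 + next two rolls (10+4) = 24. Cumulative: 78
Frame 6: STRIKE. 10 + next two rolls (4+5) = 19. Cumulative: 97
Frame 7: OPEN (4+5=9). Cumulative: 106
Frame 8: SPARE (2+8=10). 10 + next roll (2) = 12. Cumulative: 118
Frame 9: OPEN (2+0=2). Cumulative: 120
Frame 10: OPEN. Sum of all frame-10 rolls (8+0) = 8. Cumulative: 128

Answer: 20 38 50 54 78 97 106 118 120 128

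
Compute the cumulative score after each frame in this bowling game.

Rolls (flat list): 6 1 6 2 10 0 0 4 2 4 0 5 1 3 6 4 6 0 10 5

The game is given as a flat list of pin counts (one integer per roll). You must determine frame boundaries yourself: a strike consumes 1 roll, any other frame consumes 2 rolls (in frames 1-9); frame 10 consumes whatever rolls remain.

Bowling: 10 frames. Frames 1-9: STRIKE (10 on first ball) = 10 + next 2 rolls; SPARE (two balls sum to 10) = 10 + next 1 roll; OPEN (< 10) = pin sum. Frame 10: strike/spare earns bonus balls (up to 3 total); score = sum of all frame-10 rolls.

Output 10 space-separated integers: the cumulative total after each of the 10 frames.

Answer: 7 15 25 25 31 35 41 50 60 75

Derivation:
Frame 1: OPEN (6+1=7). Cumulative: 7
Frame 2: OPEN (6+2=8). Cumulative: 15
Frame 3: STRIKE. 10 + next two rolls (0+0) = 10. Cumulative: 25
Frame 4: OPEN (0+0=0). Cumulative: 25
Frame 5: OPEN (4+2=6). Cumulative: 31
Frame 6: OPEN (4+0=4). Cumulative: 35
Frame 7: OPEN (5+1=6). Cumulative: 41
Frame 8: OPEN (3+6=9). Cumulative: 50
Frame 9: SPARE (4+6=10). 10 + next roll (0) = 10. Cumulative: 60
Frame 10: SPARE. Sum of all frame-10 rolls (0+10+5) = 15. Cumulative: 75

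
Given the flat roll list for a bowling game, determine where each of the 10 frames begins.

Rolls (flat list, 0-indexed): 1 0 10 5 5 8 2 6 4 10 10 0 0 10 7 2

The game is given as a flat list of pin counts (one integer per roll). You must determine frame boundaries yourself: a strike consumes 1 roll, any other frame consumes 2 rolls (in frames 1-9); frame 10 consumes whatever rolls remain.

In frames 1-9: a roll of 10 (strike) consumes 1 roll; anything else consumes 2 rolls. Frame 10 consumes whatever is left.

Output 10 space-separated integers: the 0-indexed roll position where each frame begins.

Answer: 0 2 3 5 7 9 10 11 13 14

Derivation:
Frame 1 starts at roll index 0: rolls=1,0 (sum=1), consumes 2 rolls
Frame 2 starts at roll index 2: roll=10 (strike), consumes 1 roll
Frame 3 starts at roll index 3: rolls=5,5 (sum=10), consumes 2 rolls
Frame 4 starts at roll index 5: rolls=8,2 (sum=10), consumes 2 rolls
Frame 5 starts at roll index 7: rolls=6,4 (sum=10), consumes 2 rolls
Frame 6 starts at roll index 9: roll=10 (strike), consumes 1 roll
Frame 7 starts at roll index 10: roll=10 (strike), consumes 1 roll
Frame 8 starts at roll index 11: rolls=0,0 (sum=0), consumes 2 rolls
Frame 9 starts at roll index 13: roll=10 (strike), consumes 1 roll
Frame 10 starts at roll index 14: 2 remaining rolls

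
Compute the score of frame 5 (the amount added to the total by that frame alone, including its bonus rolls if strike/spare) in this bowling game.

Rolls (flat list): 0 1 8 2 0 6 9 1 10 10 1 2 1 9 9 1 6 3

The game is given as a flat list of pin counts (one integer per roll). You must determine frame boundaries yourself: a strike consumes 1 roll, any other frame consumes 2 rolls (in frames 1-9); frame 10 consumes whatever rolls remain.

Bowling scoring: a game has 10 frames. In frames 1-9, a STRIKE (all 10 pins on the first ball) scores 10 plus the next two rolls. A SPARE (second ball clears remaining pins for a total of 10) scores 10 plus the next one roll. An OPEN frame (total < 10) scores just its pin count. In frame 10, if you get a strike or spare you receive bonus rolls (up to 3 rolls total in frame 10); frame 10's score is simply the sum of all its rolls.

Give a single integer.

Answer: 21

Derivation:
Frame 1: OPEN (0+1=1). Cumulative: 1
Frame 2: SPARE (8+2=10). 10 + next roll (0) = 10. Cumulative: 11
Frame 3: OPEN (0+6=6). Cumulative: 17
Frame 4: SPARE (9+1=10). 10 + next roll (10) = 20. Cumulative: 37
Frame 5: STRIKE. 10 + next two rolls (10+1) = 21. Cumulative: 58
Frame 6: STRIKE. 10 + next two rolls (1+2) = 13. Cumulative: 71
Frame 7: OPEN (1+2=3). Cumulative: 74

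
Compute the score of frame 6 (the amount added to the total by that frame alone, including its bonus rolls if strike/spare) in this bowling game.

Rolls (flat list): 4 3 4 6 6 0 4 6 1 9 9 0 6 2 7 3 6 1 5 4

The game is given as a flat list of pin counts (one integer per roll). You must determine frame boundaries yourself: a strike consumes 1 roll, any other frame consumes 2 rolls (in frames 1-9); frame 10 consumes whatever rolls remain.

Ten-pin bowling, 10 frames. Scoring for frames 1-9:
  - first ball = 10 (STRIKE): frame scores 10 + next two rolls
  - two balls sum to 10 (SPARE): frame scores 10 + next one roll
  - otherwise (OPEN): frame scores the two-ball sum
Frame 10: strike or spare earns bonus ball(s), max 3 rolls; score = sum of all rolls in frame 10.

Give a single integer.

Frame 1: OPEN (4+3=7). Cumulative: 7
Frame 2: SPARE (4+6=10). 10 + next roll (6) = 16. Cumulative: 23
Frame 3: OPEN (6+0=6). Cumulative: 29
Frame 4: SPARE (4+6=10). 10 + next roll (1) = 11. Cumulative: 40
Frame 5: SPARE (1+9=10). 10 + next roll (9) = 19. Cumulative: 59
Frame 6: OPEN (9+0=9). Cumulative: 68
Frame 7: OPEN (6+2=8). Cumulative: 76
Frame 8: SPARE (7+3=10). 10 + next roll (6) = 16. Cumulative: 92

Answer: 9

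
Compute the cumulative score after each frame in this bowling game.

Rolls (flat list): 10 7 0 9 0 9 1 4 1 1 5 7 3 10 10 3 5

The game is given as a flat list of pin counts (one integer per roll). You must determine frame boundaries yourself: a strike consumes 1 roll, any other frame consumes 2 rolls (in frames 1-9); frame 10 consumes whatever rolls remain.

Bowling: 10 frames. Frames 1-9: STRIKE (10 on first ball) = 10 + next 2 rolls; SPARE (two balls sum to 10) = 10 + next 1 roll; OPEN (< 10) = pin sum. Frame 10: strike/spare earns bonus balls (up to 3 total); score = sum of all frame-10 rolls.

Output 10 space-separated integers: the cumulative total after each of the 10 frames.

Frame 1: STRIKE. 10 + next two rolls (7+0) = 17. Cumulative: 17
Frame 2: OPEN (7+0=7). Cumulative: 24
Frame 3: OPEN (9+0=9). Cumulative: 33
Frame 4: SPARE (9+1=10). 10 + next roll (4) = 14. Cumulative: 47
Frame 5: OPEN (4+1=5). Cumulative: 52
Frame 6: OPEN (1+5=6). Cumulative: 58
Frame 7: SPARE (7+3=10). 10 + next roll (10) = 20. Cumulative: 78
Frame 8: STRIKE. 10 + next two rolls (10+3) = 23. Cumulative: 101
Frame 9: STRIKE. 10 + next two rolls (3+5) = 18. Cumulative: 119
Frame 10: OPEN. Sum of all frame-10 rolls (3+5) = 8. Cumulative: 127

Answer: 17 24 33 47 52 58 78 101 119 127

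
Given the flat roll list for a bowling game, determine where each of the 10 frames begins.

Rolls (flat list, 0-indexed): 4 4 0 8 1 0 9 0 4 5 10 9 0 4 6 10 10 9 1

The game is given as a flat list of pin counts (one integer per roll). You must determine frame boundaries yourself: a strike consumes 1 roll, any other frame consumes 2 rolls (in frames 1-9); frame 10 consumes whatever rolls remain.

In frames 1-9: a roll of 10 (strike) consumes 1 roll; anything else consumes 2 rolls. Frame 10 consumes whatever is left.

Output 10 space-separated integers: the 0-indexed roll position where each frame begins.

Frame 1 starts at roll index 0: rolls=4,4 (sum=8), consumes 2 rolls
Frame 2 starts at roll index 2: rolls=0,8 (sum=8), consumes 2 rolls
Frame 3 starts at roll index 4: rolls=1,0 (sum=1), consumes 2 rolls
Frame 4 starts at roll index 6: rolls=9,0 (sum=9), consumes 2 rolls
Frame 5 starts at roll index 8: rolls=4,5 (sum=9), consumes 2 rolls
Frame 6 starts at roll index 10: roll=10 (strike), consumes 1 roll
Frame 7 starts at roll index 11: rolls=9,0 (sum=9), consumes 2 rolls
Frame 8 starts at roll index 13: rolls=4,6 (sum=10), consumes 2 rolls
Frame 9 starts at roll index 15: roll=10 (strike), consumes 1 roll
Frame 10 starts at roll index 16: 3 remaining rolls

Answer: 0 2 4 6 8 10 11 13 15 16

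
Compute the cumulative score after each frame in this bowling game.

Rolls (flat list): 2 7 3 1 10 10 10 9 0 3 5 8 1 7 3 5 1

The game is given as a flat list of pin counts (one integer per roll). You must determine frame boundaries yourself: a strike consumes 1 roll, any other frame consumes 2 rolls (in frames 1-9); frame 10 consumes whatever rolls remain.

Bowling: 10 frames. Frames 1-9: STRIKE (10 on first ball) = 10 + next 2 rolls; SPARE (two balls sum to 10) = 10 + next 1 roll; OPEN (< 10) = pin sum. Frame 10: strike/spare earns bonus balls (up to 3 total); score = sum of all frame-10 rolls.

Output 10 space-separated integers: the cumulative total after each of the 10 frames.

Answer: 9 13 43 72 91 100 108 117 132 138

Derivation:
Frame 1: OPEN (2+7=9). Cumulative: 9
Frame 2: OPEN (3+1=4). Cumulative: 13
Frame 3: STRIKE. 10 + next two rolls (10+10) = 30. Cumulative: 43
Frame 4: STRIKE. 10 + next two rolls (10+9) = 29. Cumulative: 72
Frame 5: STRIKE. 10 + next two rolls (9+0) = 19. Cumulative: 91
Frame 6: OPEN (9+0=9). Cumulative: 100
Frame 7: OPEN (3+5=8). Cumulative: 108
Frame 8: OPEN (8+1=9). Cumulative: 117
Frame 9: SPARE (7+3=10). 10 + next roll (5) = 15. Cumulative: 132
Frame 10: OPEN. Sum of all frame-10 rolls (5+1) = 6. Cumulative: 138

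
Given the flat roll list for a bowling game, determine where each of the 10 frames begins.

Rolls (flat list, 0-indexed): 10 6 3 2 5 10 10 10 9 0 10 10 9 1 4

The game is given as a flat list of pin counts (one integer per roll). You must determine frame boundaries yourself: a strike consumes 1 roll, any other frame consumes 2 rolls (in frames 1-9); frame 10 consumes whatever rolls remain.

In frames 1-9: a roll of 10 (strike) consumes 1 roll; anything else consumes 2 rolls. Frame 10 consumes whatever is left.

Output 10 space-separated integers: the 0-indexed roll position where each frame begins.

Frame 1 starts at roll index 0: roll=10 (strike), consumes 1 roll
Frame 2 starts at roll index 1: rolls=6,3 (sum=9), consumes 2 rolls
Frame 3 starts at roll index 3: rolls=2,5 (sum=7), consumes 2 rolls
Frame 4 starts at roll index 5: roll=10 (strike), consumes 1 roll
Frame 5 starts at roll index 6: roll=10 (strike), consumes 1 roll
Frame 6 starts at roll index 7: roll=10 (strike), consumes 1 roll
Frame 7 starts at roll index 8: rolls=9,0 (sum=9), consumes 2 rolls
Frame 8 starts at roll index 10: roll=10 (strike), consumes 1 roll
Frame 9 starts at roll index 11: roll=10 (strike), consumes 1 roll
Frame 10 starts at roll index 12: 3 remaining rolls

Answer: 0 1 3 5 6 7 8 10 11 12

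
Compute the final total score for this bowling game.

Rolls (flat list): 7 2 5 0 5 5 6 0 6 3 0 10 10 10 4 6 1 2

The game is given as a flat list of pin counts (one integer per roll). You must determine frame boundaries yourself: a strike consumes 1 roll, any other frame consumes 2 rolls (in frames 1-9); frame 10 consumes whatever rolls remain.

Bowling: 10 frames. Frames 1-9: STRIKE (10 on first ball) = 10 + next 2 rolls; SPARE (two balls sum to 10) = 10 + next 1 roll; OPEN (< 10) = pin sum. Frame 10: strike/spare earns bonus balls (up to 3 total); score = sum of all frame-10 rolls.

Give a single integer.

Frame 1: OPEN (7+2=9). Cumulative: 9
Frame 2: OPEN (5+0=5). Cumulative: 14
Frame 3: SPARE (5+5=10). 10 + next roll (6) = 16. Cumulative: 30
Frame 4: OPEN (6+0=6). Cumulative: 36
Frame 5: OPEN (6+3=9). Cumulative: 45
Frame 6: SPARE (0+10=10). 10 + next roll (10) = 20. Cumulative: 65
Frame 7: STRIKE. 10 + next two rolls (10+4) = 24. Cumulative: 89
Frame 8: STRIKE. 10 + next two rolls (4+6) = 20. Cumulative: 109
Frame 9: SPARE (4+6=10). 10 + next roll (1) = 11. Cumulative: 120
Frame 10: OPEN. Sum of all frame-10 rolls (1+2) = 3. Cumulative: 123

Answer: 123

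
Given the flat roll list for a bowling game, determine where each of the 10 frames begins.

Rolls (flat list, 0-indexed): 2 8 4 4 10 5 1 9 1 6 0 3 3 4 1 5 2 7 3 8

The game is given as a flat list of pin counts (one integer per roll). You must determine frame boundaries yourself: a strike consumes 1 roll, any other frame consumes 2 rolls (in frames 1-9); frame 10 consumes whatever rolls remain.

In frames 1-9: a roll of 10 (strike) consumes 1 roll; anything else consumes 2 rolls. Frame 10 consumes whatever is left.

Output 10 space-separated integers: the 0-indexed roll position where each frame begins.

Answer: 0 2 4 5 7 9 11 13 15 17

Derivation:
Frame 1 starts at roll index 0: rolls=2,8 (sum=10), consumes 2 rolls
Frame 2 starts at roll index 2: rolls=4,4 (sum=8), consumes 2 rolls
Frame 3 starts at roll index 4: roll=10 (strike), consumes 1 roll
Frame 4 starts at roll index 5: rolls=5,1 (sum=6), consumes 2 rolls
Frame 5 starts at roll index 7: rolls=9,1 (sum=10), consumes 2 rolls
Frame 6 starts at roll index 9: rolls=6,0 (sum=6), consumes 2 rolls
Frame 7 starts at roll index 11: rolls=3,3 (sum=6), consumes 2 rolls
Frame 8 starts at roll index 13: rolls=4,1 (sum=5), consumes 2 rolls
Frame 9 starts at roll index 15: rolls=5,2 (sum=7), consumes 2 rolls
Frame 10 starts at roll index 17: 3 remaining rolls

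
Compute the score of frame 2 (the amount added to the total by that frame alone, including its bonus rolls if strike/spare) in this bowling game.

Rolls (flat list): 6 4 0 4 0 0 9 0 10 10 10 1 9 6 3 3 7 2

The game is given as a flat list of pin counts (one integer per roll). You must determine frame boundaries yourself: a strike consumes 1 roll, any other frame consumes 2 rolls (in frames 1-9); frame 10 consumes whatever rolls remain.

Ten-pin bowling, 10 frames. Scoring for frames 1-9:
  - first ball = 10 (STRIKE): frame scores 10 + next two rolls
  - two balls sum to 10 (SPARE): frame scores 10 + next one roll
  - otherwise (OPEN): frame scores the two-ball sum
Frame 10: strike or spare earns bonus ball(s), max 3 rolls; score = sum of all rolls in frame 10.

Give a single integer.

Frame 1: SPARE (6+4=10). 10 + next roll (0) = 10. Cumulative: 10
Frame 2: OPEN (0+4=4). Cumulative: 14
Frame 3: OPEN (0+0=0). Cumulative: 14
Frame 4: OPEN (9+0=9). Cumulative: 23

Answer: 4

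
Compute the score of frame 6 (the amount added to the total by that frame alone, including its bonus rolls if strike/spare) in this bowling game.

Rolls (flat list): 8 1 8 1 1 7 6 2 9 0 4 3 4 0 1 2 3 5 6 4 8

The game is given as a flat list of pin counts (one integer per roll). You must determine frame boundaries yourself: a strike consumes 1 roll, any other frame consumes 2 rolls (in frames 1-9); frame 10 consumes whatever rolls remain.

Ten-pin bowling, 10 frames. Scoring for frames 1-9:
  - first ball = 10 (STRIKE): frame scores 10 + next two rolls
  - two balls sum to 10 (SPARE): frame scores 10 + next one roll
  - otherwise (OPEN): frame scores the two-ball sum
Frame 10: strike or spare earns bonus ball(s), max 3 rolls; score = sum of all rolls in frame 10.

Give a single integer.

Answer: 7

Derivation:
Frame 1: OPEN (8+1=9). Cumulative: 9
Frame 2: OPEN (8+1=9). Cumulative: 18
Frame 3: OPEN (1+7=8). Cumulative: 26
Frame 4: OPEN (6+2=8). Cumulative: 34
Frame 5: OPEN (9+0=9). Cumulative: 43
Frame 6: OPEN (4+3=7). Cumulative: 50
Frame 7: OPEN (4+0=4). Cumulative: 54
Frame 8: OPEN (1+2=3). Cumulative: 57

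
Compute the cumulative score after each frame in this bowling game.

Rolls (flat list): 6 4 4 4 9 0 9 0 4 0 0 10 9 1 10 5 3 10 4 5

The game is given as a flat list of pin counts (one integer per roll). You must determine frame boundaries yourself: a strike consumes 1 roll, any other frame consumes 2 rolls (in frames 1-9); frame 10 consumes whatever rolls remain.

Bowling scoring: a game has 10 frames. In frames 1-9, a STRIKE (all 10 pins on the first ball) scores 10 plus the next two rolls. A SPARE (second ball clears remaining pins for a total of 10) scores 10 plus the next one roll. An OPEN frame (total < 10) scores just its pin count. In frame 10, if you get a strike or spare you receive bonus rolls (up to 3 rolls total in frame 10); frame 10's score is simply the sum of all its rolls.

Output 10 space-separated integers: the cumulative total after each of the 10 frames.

Frame 1: SPARE (6+4=10). 10 + next roll (4) = 14. Cumulative: 14
Frame 2: OPEN (4+4=8). Cumulative: 22
Frame 3: OPEN (9+0=9). Cumulative: 31
Frame 4: OPEN (9+0=9). Cumulative: 40
Frame 5: OPEN (4+0=4). Cumulative: 44
Frame 6: SPARE (0+10=10). 10 + next roll (9) = 19. Cumulative: 63
Frame 7: SPARE (9+1=10). 10 + next roll (10) = 20. Cumulative: 83
Frame 8: STRIKE. 10 + next two rolls (5+3) = 18. Cumulative: 101
Frame 9: OPEN (5+3=8). Cumulative: 109
Frame 10: STRIKE. Sum of all frame-10 rolls (10+4+5) = 19. Cumulative: 128

Answer: 14 22 31 40 44 63 83 101 109 128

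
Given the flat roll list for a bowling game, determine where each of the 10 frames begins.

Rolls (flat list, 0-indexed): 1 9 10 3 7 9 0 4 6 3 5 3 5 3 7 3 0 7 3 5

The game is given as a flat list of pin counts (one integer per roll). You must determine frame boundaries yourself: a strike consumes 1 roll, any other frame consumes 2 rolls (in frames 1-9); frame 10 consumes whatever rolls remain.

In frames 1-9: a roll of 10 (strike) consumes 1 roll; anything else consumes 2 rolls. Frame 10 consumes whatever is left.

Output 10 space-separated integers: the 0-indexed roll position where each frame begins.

Frame 1 starts at roll index 0: rolls=1,9 (sum=10), consumes 2 rolls
Frame 2 starts at roll index 2: roll=10 (strike), consumes 1 roll
Frame 3 starts at roll index 3: rolls=3,7 (sum=10), consumes 2 rolls
Frame 4 starts at roll index 5: rolls=9,0 (sum=9), consumes 2 rolls
Frame 5 starts at roll index 7: rolls=4,6 (sum=10), consumes 2 rolls
Frame 6 starts at roll index 9: rolls=3,5 (sum=8), consumes 2 rolls
Frame 7 starts at roll index 11: rolls=3,5 (sum=8), consumes 2 rolls
Frame 8 starts at roll index 13: rolls=3,7 (sum=10), consumes 2 rolls
Frame 9 starts at roll index 15: rolls=3,0 (sum=3), consumes 2 rolls
Frame 10 starts at roll index 17: 3 remaining rolls

Answer: 0 2 3 5 7 9 11 13 15 17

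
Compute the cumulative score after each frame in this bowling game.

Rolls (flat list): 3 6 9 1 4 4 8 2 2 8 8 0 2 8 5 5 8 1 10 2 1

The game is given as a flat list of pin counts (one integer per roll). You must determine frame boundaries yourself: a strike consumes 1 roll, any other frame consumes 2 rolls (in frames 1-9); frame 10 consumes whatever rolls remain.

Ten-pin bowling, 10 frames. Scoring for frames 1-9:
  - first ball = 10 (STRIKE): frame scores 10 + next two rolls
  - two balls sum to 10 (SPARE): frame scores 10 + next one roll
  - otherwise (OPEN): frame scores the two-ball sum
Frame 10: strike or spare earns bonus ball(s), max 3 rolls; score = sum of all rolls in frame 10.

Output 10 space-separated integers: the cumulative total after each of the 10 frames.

Frame 1: OPEN (3+6=9). Cumulative: 9
Frame 2: SPARE (9+1=10). 10 + next roll (4) = 14. Cumulative: 23
Frame 3: OPEN (4+4=8). Cumulative: 31
Frame 4: SPARE (8+2=10). 10 + next roll (2) = 12. Cumulative: 43
Frame 5: SPARE (2+8=10). 10 + next roll (8) = 18. Cumulative: 61
Frame 6: OPEN (8+0=8). Cumulative: 69
Frame 7: SPARE (2+8=10). 10 + next roll (5) = 15. Cumulative: 84
Frame 8: SPARE (5+5=10). 10 + next roll (8) = 18. Cumulative: 102
Frame 9: OPEN (8+1=9). Cumulative: 111
Frame 10: STRIKE. Sum of all frame-10 rolls (10+2+1) = 13. Cumulative: 124

Answer: 9 23 31 43 61 69 84 102 111 124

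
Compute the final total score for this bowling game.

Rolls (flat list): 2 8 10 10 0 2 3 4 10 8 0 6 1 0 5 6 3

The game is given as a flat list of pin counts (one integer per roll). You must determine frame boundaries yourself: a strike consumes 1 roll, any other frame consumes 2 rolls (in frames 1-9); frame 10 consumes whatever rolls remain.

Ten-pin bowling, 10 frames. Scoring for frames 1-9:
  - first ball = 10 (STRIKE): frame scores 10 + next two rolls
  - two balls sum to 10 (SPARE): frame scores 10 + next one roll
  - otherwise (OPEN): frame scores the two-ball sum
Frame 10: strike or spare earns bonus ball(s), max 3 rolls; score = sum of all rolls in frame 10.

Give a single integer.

Frame 1: SPARE (2+8=10). 10 + next roll (10) = 20. Cumulative: 20
Frame 2: STRIKE. 10 + next two rolls (10+0) = 20. Cumulative: 40
Frame 3: STRIKE. 10 + next two rolls (0+2) = 12. Cumulative: 52
Frame 4: OPEN (0+2=2). Cumulative: 54
Frame 5: OPEN (3+4=7). Cumulative: 61
Frame 6: STRIKE. 10 + next two rolls (8+0) = 18. Cumulative: 79
Frame 7: OPEN (8+0=8). Cumulative: 87
Frame 8: OPEN (6+1=7). Cumulative: 94
Frame 9: OPEN (0+5=5). Cumulative: 99
Frame 10: OPEN. Sum of all frame-10 rolls (6+3) = 9. Cumulative: 108

Answer: 108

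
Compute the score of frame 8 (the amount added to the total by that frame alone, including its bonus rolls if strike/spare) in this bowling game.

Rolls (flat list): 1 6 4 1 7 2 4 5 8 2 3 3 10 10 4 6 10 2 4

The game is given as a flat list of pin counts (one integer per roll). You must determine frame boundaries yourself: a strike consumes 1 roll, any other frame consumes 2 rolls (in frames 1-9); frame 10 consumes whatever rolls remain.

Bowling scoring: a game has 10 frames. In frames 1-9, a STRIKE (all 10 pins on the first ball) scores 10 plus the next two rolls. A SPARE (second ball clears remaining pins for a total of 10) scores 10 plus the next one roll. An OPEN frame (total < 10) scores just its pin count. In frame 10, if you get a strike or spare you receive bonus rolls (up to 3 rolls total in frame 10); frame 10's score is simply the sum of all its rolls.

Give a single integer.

Frame 1: OPEN (1+6=7). Cumulative: 7
Frame 2: OPEN (4+1=5). Cumulative: 12
Frame 3: OPEN (7+2=9). Cumulative: 21
Frame 4: OPEN (4+5=9). Cumulative: 30
Frame 5: SPARE (8+2=10). 10 + next roll (3) = 13. Cumulative: 43
Frame 6: OPEN (3+3=6). Cumulative: 49
Frame 7: STRIKE. 10 + next two rolls (10+4) = 24. Cumulative: 73
Frame 8: STRIKE. 10 + next two rolls (4+6) = 20. Cumulative: 93
Frame 9: SPARE (4+6=10). 10 + next roll (10) = 20. Cumulative: 113
Frame 10: STRIKE. Sum of all frame-10 rolls (10+2+4) = 16. Cumulative: 129

Answer: 20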